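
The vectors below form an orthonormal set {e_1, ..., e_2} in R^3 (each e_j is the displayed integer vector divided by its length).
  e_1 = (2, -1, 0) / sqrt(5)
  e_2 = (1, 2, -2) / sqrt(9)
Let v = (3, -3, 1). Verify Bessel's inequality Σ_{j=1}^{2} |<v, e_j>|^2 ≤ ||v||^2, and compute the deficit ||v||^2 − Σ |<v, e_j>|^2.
Σ |<v, e_j>|^2 = 854/45; ||v||^2 = 19; deficit = 1/45

Write each e_j = u_j / sqrt(<u_j, u_j>) where u_j is the displayed integer vector. Then <v, e_j> = <v, u_j> / sqrt(<u_j, u_j>), so |<v, e_j>|^2 = <v, u_j>^2 / <u_j, u_j>.
Coefficients: <v, e_1> = 9/sqrt(5), <v, e_2> = -5/sqrt(9).
Square and sum: Σ |<v, e_j>|^2 = 854/45.
Compute ||v||^2 = v·v = 19.
Deficit = 19 − 854/45 = 1/45 ≥ 0, confirming Bessel's inequality. (The deficit equals ||v − Σ <v,e_j> e_j||^2, the squared distance from v to span{e_j}.)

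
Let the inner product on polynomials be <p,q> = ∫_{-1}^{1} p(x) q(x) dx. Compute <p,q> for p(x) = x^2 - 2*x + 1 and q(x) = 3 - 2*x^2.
<p,q> = 88/15

Expand the product: p(x)·q(x) = -2*x^4 + 4*x^3 + x^2 - 6*x + 3.
∫_{-1}^{1} of each monomial x^k gives [2/(k+1) if k even, 0 if k odd]. Integrating term-by-term (or equivalently evaluating the antiderivative F(x) = -2*x^5/5 + x^4 + x^3/3 - 3*x^2 + 3*x at the endpoints):
  F(1) − F(−1) = 14/15 − (-74/15) = 88/15.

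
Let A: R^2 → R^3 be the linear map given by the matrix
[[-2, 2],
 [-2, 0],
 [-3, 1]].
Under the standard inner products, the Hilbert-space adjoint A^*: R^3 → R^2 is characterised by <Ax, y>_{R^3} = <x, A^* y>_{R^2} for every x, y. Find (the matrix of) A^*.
A^* = A^T =
[[-2, -2, -3],
 [2, 0, 1]]

For real matrices with standard dot products, the defining identity <Ax, y> = <x, A^* y> gives (Ax)^T y = x^T (A^*) y, i.e. x^T A^T y = x^T (A^*) y. Since this holds for all x, y, we must have A^* = A^T. Therefore
A^* =
[[-2, -2, -3],
 [2, 0, 1]].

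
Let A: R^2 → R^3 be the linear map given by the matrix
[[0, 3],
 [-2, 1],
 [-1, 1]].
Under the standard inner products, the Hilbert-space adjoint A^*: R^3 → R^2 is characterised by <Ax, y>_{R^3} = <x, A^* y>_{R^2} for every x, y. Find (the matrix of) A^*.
A^* = A^T =
[[0, -2, -1],
 [3, 1, 1]]

For real matrices with standard dot products, the defining identity <Ax, y> = <x, A^* y> gives (Ax)^T y = x^T (A^*) y, i.e. x^T A^T y = x^T (A^*) y. Since this holds for all x, y, we must have A^* = A^T. Therefore
A^* =
[[0, -2, -1],
 [3, 1, 1]].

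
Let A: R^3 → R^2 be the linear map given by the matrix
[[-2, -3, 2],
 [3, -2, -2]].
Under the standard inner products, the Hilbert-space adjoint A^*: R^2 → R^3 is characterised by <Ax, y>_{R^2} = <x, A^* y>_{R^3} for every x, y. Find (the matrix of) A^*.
A^* = A^T =
[[-2, 3],
 [-3, -2],
 [2, -2]]

For real matrices with standard dot products, the defining identity <Ax, y> = <x, A^* y> gives (Ax)^T y = x^T (A^*) y, i.e. x^T A^T y = x^T (A^*) y. Since this holds for all x, y, we must have A^* = A^T. Therefore
A^* =
[[-2, 3],
 [-3, -2],
 [2, -2]].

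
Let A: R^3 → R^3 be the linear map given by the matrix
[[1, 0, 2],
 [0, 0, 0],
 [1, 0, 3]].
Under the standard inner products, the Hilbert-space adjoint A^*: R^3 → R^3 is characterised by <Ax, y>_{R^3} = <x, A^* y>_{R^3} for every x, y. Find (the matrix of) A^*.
A^* = A^T =
[[1, 0, 1],
 [0, 0, 0],
 [2, 0, 3]]

For real matrices with standard dot products, the defining identity <Ax, y> = <x, A^* y> gives (Ax)^T y = x^T (A^*) y, i.e. x^T A^T y = x^T (A^*) y. Since this holds for all x, y, we must have A^* = A^T. Therefore
A^* =
[[1, 0, 1],
 [0, 0, 0],
 [2, 0, 3]].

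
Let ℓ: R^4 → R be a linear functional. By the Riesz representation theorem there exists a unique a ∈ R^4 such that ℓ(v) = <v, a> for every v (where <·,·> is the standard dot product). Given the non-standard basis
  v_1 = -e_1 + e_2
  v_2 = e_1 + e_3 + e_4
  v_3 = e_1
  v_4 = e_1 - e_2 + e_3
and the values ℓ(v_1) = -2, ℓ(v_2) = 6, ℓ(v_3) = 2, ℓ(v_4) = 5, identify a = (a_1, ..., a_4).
a = (2, 0, 3, 1)

Write a = (a_1, ..., a_4) in the standard basis. For each basis vector v_i, ℓ(v_i) = <v_i, a> is a linear equation in the a_j's. Collect the n equations into a matrix system V a = ℓ, where row i of V is v_i (expressed in the standard basis). Since V is invertible (lower-triangular with 1s on the diagonal, up to permutation), solve by back-substitution:
  V =
[[-1, 1, 0, 0],
 [1, 0, 1, 1],
 [1, 0, 0, 0],
 [1, -1, 1, 0]]
  V a = (-2, 6, 2, 5)
Solving gives a = (2, 0, 3, 1).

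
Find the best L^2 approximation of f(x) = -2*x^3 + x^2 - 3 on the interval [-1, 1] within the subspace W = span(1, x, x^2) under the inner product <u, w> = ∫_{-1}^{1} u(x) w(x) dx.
g(x) = x^2 - 6*x/5 - 3

The best approximation g ∈ W is the orthogonal projection of f onto W. Writing g = a_0 + a_1 x + a_2 x^2, the coefficients solve the normal equations G · a = b where
  G_{ij} = <φ_i, φ_j> and b_i = <f, φ_i>, with φ_0 = 1, φ_1 = x, φ_2 = x^2.
G =
  [2, 0, 2/3]
  [0, 2/3, 0]
  [2/3, 0, 2/5],
b = (-16/3, -4/5, -8/5).
Solving gives a_0 = -3, a_1 = -6/5, a_2 = 1, so
  g(x) = x^2 - 6*x/5 - 3.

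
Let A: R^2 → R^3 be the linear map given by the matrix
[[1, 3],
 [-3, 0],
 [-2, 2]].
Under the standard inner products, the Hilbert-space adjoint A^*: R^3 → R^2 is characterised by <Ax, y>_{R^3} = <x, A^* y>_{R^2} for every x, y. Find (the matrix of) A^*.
A^* = A^T =
[[1, -3, -2],
 [3, 0, 2]]

For real matrices with standard dot products, the defining identity <Ax, y> = <x, A^* y> gives (Ax)^T y = x^T (A^*) y, i.e. x^T A^T y = x^T (A^*) y. Since this holds for all x, y, we must have A^* = A^T. Therefore
A^* =
[[1, -3, -2],
 [3, 0, 2]].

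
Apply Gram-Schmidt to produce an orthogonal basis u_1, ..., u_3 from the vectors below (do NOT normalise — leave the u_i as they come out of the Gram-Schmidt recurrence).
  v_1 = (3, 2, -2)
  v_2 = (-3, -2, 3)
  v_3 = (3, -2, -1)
Orthogonal basis:
  u_1 = (3, 2, -2)
  u_2 = (6/17, 4/17, 13/17)
  u_3 = (24/13, -36/13, 0)

Apply the Gram-Schmidt recurrence
  u_1 = v_1
  u_i = v_i − Σ_{j<i} ((v_i · u_j) / (u_j · u_j)) · u_j.

Step by step this gives:
  u_1 = (3, 2, -2)
  u_2 = (6/17, 4/17, 13/17)
  u_3 = (24/13, -36/13, 0)

Orthogonality check:
  u_2 · u_1 = 0 (should be 0)
  u_3 · u_1 = 0 (should be 0)
  u_3 · u_2 = 0 (should be 0)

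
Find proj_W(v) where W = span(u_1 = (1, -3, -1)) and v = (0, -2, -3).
proj_W(v) = (9/11, -27/11, -9/11)

Set up U = [u_1 | ... | u_1] ∈ R^(3×1). The projector onto W = col(U) is P = U (U^T U)^(-1) U^T.
Compute U^T U =
  [11],
and U^T v = (9).
Solve U^T U · c = U^T v for the coefficients: c = (9/11). The projection is proj_W(v) = U c.
Check: (v - proj_W(v)) · u_1 = 0  (should be 0).
Result: proj_W(v) = (9/11, -27/11, -9/11).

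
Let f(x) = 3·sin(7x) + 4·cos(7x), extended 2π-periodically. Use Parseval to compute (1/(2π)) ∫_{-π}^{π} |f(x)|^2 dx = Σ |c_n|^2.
Σ |c_n|^2 = 25/2

Expand |f|^2 and use orthogonality of {sin(nx), cos(mx)} on [-π, π]:
  ∫_{-π}^{π} sin(nx)^2 dx = π, ∫ cos(mx)^2 dx = π, and cross terms integrate to 0.
So ∫_{-π}^{π} f(x)^2 dx = 3^2 · π + 4^2 · π = (9 + 16)π.
Divide by 2π: (9 + 16)/2 = 25/2.
By Parseval, this equals Σ |c_n|^2.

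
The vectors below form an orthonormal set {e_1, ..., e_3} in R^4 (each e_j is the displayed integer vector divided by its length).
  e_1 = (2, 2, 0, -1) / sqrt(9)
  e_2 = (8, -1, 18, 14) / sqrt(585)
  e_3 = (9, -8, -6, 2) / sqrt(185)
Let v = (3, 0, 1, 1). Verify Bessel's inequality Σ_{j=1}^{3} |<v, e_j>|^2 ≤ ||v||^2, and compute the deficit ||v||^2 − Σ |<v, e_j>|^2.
Σ |<v, e_j>|^2 = 5290/481; ||v||^2 = 11; deficit = 1/481

Write each e_j = u_j / sqrt(<u_j, u_j>) where u_j is the displayed integer vector. Then <v, e_j> = <v, u_j> / sqrt(<u_j, u_j>), so |<v, e_j>|^2 = <v, u_j>^2 / <u_j, u_j>.
Coefficients: <v, e_1> = 5/sqrt(9), <v, e_2> = 56/sqrt(585), <v, e_3> = 23/sqrt(185).
Square and sum: Σ |<v, e_j>|^2 = 5290/481.
Compute ||v||^2 = v·v = 11.
Deficit = 11 − 5290/481 = 1/481 ≥ 0, confirming Bessel's inequality. (The deficit equals ||v − Σ <v,e_j> e_j||^2, the squared distance from v to span{e_j}.)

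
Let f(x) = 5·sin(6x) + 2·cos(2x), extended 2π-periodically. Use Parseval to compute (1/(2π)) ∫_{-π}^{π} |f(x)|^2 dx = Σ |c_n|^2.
Σ |c_n|^2 = 29/2

Expand |f|^2 and use orthogonality of {sin(nx), cos(mx)} on [-π, π]:
  ∫_{-π}^{π} sin(nx)^2 dx = π, ∫ cos(mx)^2 dx = π, and cross terms integrate to 0.
So ∫_{-π}^{π} f(x)^2 dx = 5^2 · π + 2^2 · π = (25 + 4)π.
Divide by 2π: (25 + 4)/2 = 29/2.
By Parseval, this equals Σ |c_n|^2.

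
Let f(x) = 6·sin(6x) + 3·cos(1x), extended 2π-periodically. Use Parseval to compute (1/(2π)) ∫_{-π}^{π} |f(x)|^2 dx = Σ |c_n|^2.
Σ |c_n|^2 = 45/2

Expand |f|^2 and use orthogonality of {sin(nx), cos(mx)} on [-π, π]:
  ∫_{-π}^{π} sin(nx)^2 dx = π, ∫ cos(mx)^2 dx = π, and cross terms integrate to 0.
So ∫_{-π}^{π} f(x)^2 dx = 6^2 · π + 3^2 · π = (36 + 9)π.
Divide by 2π: (36 + 9)/2 = 45/2.
By Parseval, this equals Σ |c_n|^2.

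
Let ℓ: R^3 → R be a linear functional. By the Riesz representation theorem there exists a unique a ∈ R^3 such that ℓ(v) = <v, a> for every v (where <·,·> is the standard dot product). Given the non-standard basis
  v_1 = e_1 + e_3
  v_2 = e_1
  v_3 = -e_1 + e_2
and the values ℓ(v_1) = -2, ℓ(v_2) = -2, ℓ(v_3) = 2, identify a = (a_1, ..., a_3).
a = (-2, 0, 0)

Write a = (a_1, ..., a_3) in the standard basis. For each basis vector v_i, ℓ(v_i) = <v_i, a> is a linear equation in the a_j's. Collect the n equations into a matrix system V a = ℓ, where row i of V is v_i (expressed in the standard basis). Since V is invertible (lower-triangular with 1s on the diagonal, up to permutation), solve by back-substitution:
  V =
[[1, 0, 1],
 [1, 0, 0],
 [-1, 1, 0]]
  V a = (-2, -2, 2)
Solving gives a = (-2, 0, 0).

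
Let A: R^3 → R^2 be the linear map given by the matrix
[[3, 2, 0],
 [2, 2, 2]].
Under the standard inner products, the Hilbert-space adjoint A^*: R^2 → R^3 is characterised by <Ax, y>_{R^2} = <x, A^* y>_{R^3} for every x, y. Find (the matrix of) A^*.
A^* = A^T =
[[3, 2],
 [2, 2],
 [0, 2]]

For real matrices with standard dot products, the defining identity <Ax, y> = <x, A^* y> gives (Ax)^T y = x^T (A^*) y, i.e. x^T A^T y = x^T (A^*) y. Since this holds for all x, y, we must have A^* = A^T. Therefore
A^* =
[[3, 2],
 [2, 2],
 [0, 2]].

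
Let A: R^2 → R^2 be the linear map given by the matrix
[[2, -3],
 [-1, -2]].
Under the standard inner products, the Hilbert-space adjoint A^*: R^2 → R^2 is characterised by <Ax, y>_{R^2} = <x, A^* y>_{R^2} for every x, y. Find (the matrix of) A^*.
A^* = A^T =
[[2, -1],
 [-3, -2]]

For real matrices with standard dot products, the defining identity <Ax, y> = <x, A^* y> gives (Ax)^T y = x^T (A^*) y, i.e. x^T A^T y = x^T (A^*) y. Since this holds for all x, y, we must have A^* = A^T. Therefore
A^* =
[[2, -1],
 [-3, -2]].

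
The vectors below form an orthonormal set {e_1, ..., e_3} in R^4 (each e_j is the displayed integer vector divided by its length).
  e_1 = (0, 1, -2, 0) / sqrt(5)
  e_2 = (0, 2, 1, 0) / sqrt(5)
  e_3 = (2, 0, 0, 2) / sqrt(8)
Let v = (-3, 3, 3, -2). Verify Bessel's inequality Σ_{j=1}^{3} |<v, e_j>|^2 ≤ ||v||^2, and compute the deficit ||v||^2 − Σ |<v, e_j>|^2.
Σ |<v, e_j>|^2 = 61/2; ||v||^2 = 31; deficit = 1/2

Write each e_j = u_j / sqrt(<u_j, u_j>) where u_j is the displayed integer vector. Then <v, e_j> = <v, u_j> / sqrt(<u_j, u_j>), so |<v, e_j>|^2 = <v, u_j>^2 / <u_j, u_j>.
Coefficients: <v, e_1> = -3/sqrt(5), <v, e_2> = 9/sqrt(5), <v, e_3> = -10/sqrt(8).
Square and sum: Σ |<v, e_j>|^2 = 61/2.
Compute ||v||^2 = v·v = 31.
Deficit = 31 − 61/2 = 1/2 ≥ 0, confirming Bessel's inequality. (The deficit equals ||v − Σ <v,e_j> e_j||^2, the squared distance from v to span{e_j}.)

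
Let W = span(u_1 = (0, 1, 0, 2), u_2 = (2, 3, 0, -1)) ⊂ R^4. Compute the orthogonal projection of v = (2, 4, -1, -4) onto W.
proj_W(v) = (208/69, 236/69, 0, -256/69)

Set up U = [u_1 | ... | u_2] ∈ R^(4×2). The projector onto W = col(U) is P = U (U^T U)^(-1) U^T.
Compute U^T U =
  [5, 1]
  [1, 14],
and U^T v = (-4, 20).
Solve U^T U · c = U^T v for the coefficients: c = (-76/69, 104/69). The projection is proj_W(v) = U c.
Check: (v - proj_W(v)) · u_1 = 0  (should be 0).
Check: (v - proj_W(v)) · u_2 = 0  (should be 0).
Result: proj_W(v) = (208/69, 236/69, 0, -256/69).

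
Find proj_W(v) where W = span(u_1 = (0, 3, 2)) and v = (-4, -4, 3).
proj_W(v) = (0, -18/13, -12/13)

Set up U = [u_1 | ... | u_1] ∈ R^(3×1). The projector onto W = col(U) is P = U (U^T U)^(-1) U^T.
Compute U^T U =
  [13],
and U^T v = (-6).
Solve U^T U · c = U^T v for the coefficients: c = (-6/13). The projection is proj_W(v) = U c.
Check: (v - proj_W(v)) · u_1 = 0  (should be 0).
Result: proj_W(v) = (0, -18/13, -12/13).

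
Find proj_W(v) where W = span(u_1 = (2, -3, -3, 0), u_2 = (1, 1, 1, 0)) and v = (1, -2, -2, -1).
proj_W(v) = (1, -2, -2, 0)

Set up U = [u_1 | ... | u_2] ∈ R^(4×2). The projector onto W = col(U) is P = U (U^T U)^(-1) U^T.
Compute U^T U =
  [22, -4]
  [-4, 3],
and U^T v = (14, -3).
Solve U^T U · c = U^T v for the coefficients: c = (3/5, -1/5). The projection is proj_W(v) = U c.
Check: (v - proj_W(v)) · u_1 = 0  (should be 0).
Check: (v - proj_W(v)) · u_2 = 0  (should be 0).
Result: proj_W(v) = (1, -2, -2, 0).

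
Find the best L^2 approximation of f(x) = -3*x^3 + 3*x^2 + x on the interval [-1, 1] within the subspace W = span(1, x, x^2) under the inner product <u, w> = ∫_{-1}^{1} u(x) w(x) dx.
g(x) = 3*x^2 - 4*x/5

The best approximation g ∈ W is the orthogonal projection of f onto W. Writing g = a_0 + a_1 x + a_2 x^2, the coefficients solve the normal equations G · a = b where
  G_{ij} = <φ_i, φ_j> and b_i = <f, φ_i>, with φ_0 = 1, φ_1 = x, φ_2 = x^2.
G =
  [2, 0, 2/3]
  [0, 2/3, 0]
  [2/3, 0, 2/5],
b = (2, -8/15, 6/5).
Solving gives a_0 = 0, a_1 = -4/5, a_2 = 3, so
  g(x) = 3*x^2 - 4*x/5.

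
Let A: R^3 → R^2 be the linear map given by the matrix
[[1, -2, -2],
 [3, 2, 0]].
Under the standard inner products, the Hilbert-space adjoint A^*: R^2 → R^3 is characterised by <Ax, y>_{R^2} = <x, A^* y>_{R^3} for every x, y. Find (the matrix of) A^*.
A^* = A^T =
[[1, 3],
 [-2, 2],
 [-2, 0]]

For real matrices with standard dot products, the defining identity <Ax, y> = <x, A^* y> gives (Ax)^T y = x^T (A^*) y, i.e. x^T A^T y = x^T (A^*) y. Since this holds for all x, y, we must have A^* = A^T. Therefore
A^* =
[[1, 3],
 [-2, 2],
 [-2, 0]].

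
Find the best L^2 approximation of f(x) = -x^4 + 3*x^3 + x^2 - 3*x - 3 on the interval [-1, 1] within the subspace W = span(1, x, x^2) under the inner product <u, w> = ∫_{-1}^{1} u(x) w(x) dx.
g(x) = x^2/7 - 6*x/5 - 102/35

The best approximation g ∈ W is the orthogonal projection of f onto W. Writing g = a_0 + a_1 x + a_2 x^2, the coefficients solve the normal equations G · a = b where
  G_{ij} = <φ_i, φ_j> and b_i = <f, φ_i>, with φ_0 = 1, φ_1 = x, φ_2 = x^2.
G =
  [2, 0, 2/3]
  [0, 2/3, 0]
  [2/3, 0, 2/5],
b = (-86/15, -4/5, -66/35).
Solving gives a_0 = -102/35, a_1 = -6/5, a_2 = 1/7, so
  g(x) = x^2/7 - 6*x/5 - 102/35.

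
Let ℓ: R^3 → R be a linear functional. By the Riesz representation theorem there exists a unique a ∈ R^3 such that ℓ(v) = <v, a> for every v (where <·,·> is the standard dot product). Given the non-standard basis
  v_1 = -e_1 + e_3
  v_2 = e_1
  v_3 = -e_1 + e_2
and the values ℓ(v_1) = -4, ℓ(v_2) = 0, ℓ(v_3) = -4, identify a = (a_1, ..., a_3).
a = (0, -4, -4)

Write a = (a_1, ..., a_3) in the standard basis. For each basis vector v_i, ℓ(v_i) = <v_i, a> is a linear equation in the a_j's. Collect the n equations into a matrix system V a = ℓ, where row i of V is v_i (expressed in the standard basis). Since V is invertible (lower-triangular with 1s on the diagonal, up to permutation), solve by back-substitution:
  V =
[[-1, 0, 1],
 [1, 0, 0],
 [-1, 1, 0]]
  V a = (-4, 0, -4)
Solving gives a = (0, -4, -4).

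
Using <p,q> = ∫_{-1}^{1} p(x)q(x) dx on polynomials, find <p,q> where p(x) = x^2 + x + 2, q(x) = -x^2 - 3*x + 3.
<p,q> = 154/15

Expand the product: p(x)·q(x) = -x^4 - 4*x^3 - 2*x^2 - 3*x + 6.
∫_{-1}^{1} of each monomial x^k gives [2/(k+1) if k even, 0 if k odd]. Integrating term-by-term (or equivalently evaluating the antiderivative F(x) = -x^5/5 - x^4 - 2*x^3/3 - 3*x^2/2 + 6*x at the endpoints):
  F(1) − F(−1) = 79/30 − (-229/30) = 154/15.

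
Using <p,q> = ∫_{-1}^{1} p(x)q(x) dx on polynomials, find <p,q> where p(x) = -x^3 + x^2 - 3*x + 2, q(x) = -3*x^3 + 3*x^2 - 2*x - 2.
<p,q> = 538/105

Expand the product: p(x)·q(x) = 3*x^6 - 6*x^5 + 14*x^4 - 15*x^3 + 10*x^2 + 2*x - 4.
∫_{-1}^{1} of each monomial x^k gives [2/(k+1) if k even, 0 if k odd]. Integrating term-by-term (or equivalently evaluating the antiderivative F(x) = 3*x^7/7 - x^6 + 14*x^5/5 - 15*x^4/4 + 10*x^3/3 + x^2 - 4*x at the endpoints):
  F(1) − F(−1) = -499/420 − (-2651/420) = 538/105.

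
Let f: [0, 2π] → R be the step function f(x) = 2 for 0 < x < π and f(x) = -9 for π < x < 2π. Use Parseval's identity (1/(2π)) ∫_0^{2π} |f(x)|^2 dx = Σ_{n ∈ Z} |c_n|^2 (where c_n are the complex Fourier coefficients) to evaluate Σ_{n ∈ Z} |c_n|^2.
Σ |c_n|^2 = 85/2

Parseval equates the L^2 energy of f (normalised by 1/(2π)) with the ℓ^2 sum of its Fourier coefficients: (1/(2π)) ∫_0^{2π} |f|^2 = Σ |c_n|^2.
Compute the left side: (1/(2π)) [∫_0^π 2^2 dx + ∫_π^{2π} (-9)^2 dx] = (1/(2π)) · (4π + 81π) = (4 + 81)/2 = 85/2.
So Σ_{n ∈ Z} |c_n|^2 = 85/2.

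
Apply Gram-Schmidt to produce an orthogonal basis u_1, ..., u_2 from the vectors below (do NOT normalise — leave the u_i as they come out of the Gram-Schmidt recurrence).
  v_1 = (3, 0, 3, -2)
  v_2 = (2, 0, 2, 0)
Orthogonal basis:
  u_1 = (3, 0, 3, -2)
  u_2 = (4/11, 0, 4/11, 12/11)

Apply the Gram-Schmidt recurrence
  u_1 = v_1
  u_i = v_i − Σ_{j<i} ((v_i · u_j) / (u_j · u_j)) · u_j.

Step by step this gives:
  u_1 = (3, 0, 3, -2)
  u_2 = (4/11, 0, 4/11, 12/11)

Orthogonality check:
  u_2 · u_1 = 0 (should be 0)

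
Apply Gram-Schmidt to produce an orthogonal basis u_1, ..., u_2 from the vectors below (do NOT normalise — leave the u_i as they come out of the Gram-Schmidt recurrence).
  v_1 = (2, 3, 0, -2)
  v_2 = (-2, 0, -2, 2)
Orthogonal basis:
  u_1 = (2, 3, 0, -2)
  u_2 = (-18/17, 24/17, -2, 18/17)

Apply the Gram-Schmidt recurrence
  u_1 = v_1
  u_i = v_i − Σ_{j<i} ((v_i · u_j) / (u_j · u_j)) · u_j.

Step by step this gives:
  u_1 = (2, 3, 0, -2)
  u_2 = (-18/17, 24/17, -2, 18/17)

Orthogonality check:
  u_2 · u_1 = 0 (should be 0)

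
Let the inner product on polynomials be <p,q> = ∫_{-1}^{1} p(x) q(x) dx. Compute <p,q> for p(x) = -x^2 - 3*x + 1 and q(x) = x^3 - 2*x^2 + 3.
<p,q> = 34/15

Expand the product: p(x)·q(x) = -x^5 - x^4 + 7*x^3 - 5*x^2 - 9*x + 3.
∫_{-1}^{1} of each monomial x^k gives [2/(k+1) if k even, 0 if k odd]. Integrating term-by-term (or equivalently evaluating the antiderivative F(x) = -x^6/6 - x^5/5 + 7*x^4/4 - 5*x^3/3 - 9*x^2/2 + 3*x at the endpoints):
  F(1) − F(−1) = -107/60 − (-81/20) = 34/15.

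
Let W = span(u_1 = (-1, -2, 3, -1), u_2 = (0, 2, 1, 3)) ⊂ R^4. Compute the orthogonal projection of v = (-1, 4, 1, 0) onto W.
proj_W(v) = (10/97, 139/97, 59/194, 377/194)

Set up U = [u_1 | ... | u_2] ∈ R^(4×2). The projector onto W = col(U) is P = U (U^T U)^(-1) U^T.
Compute U^T U =
  [15, -4]
  [-4, 14],
and U^T v = (-4, 9).
Solve U^T U · c = U^T v for the coefficients: c = (-10/97, 119/194). The projection is proj_W(v) = U c.
Check: (v - proj_W(v)) · u_1 = 0  (should be 0).
Check: (v - proj_W(v)) · u_2 = 0  (should be 0).
Result: proj_W(v) = (10/97, 139/97, 59/194, 377/194).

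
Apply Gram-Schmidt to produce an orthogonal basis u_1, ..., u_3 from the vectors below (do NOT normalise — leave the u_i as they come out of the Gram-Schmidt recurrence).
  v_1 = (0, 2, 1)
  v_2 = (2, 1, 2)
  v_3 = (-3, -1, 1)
Orthogonal basis:
  u_1 = (0, 2, 1)
  u_2 = (2, -3/5, 6/5)
  u_3 = (-45/29, -30/29, 60/29)

Apply the Gram-Schmidt recurrence
  u_1 = v_1
  u_i = v_i − Σ_{j<i} ((v_i · u_j) / (u_j · u_j)) · u_j.

Step by step this gives:
  u_1 = (0, 2, 1)
  u_2 = (2, -3/5, 6/5)
  u_3 = (-45/29, -30/29, 60/29)

Orthogonality check:
  u_2 · u_1 = 0 (should be 0)
  u_3 · u_1 = 0 (should be 0)
  u_3 · u_2 = 0 (should be 0)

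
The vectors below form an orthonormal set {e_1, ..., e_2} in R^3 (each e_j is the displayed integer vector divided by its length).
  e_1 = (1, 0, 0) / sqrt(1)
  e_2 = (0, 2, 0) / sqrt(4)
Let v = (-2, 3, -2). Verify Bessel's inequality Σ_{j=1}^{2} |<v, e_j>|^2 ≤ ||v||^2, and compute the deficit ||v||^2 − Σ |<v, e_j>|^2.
Σ |<v, e_j>|^2 = 13; ||v||^2 = 17; deficit = 4

Write each e_j = u_j / sqrt(<u_j, u_j>) where u_j is the displayed integer vector. Then <v, e_j> = <v, u_j> / sqrt(<u_j, u_j>), so |<v, e_j>|^2 = <v, u_j>^2 / <u_j, u_j>.
Coefficients: <v, e_1> = -2/sqrt(1), <v, e_2> = 6/sqrt(4).
Square and sum: Σ |<v, e_j>|^2 = 13.
Compute ||v||^2 = v·v = 17.
Deficit = 17 − 13 = 4 ≥ 0, confirming Bessel's inequality. (The deficit equals ||v − Σ <v,e_j> e_j||^2, the squared distance from v to span{e_j}.)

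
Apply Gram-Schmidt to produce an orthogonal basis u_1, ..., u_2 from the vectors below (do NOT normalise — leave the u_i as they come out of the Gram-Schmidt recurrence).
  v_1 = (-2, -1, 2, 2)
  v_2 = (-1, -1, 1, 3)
Orthogonal basis:
  u_1 = (-2, -1, 2, 2)
  u_2 = (9/13, -2/13, -9/13, 17/13)

Apply the Gram-Schmidt recurrence
  u_1 = v_1
  u_i = v_i − Σ_{j<i} ((v_i · u_j) / (u_j · u_j)) · u_j.

Step by step this gives:
  u_1 = (-2, -1, 2, 2)
  u_2 = (9/13, -2/13, -9/13, 17/13)

Orthogonality check:
  u_2 · u_1 = 0 (should be 0)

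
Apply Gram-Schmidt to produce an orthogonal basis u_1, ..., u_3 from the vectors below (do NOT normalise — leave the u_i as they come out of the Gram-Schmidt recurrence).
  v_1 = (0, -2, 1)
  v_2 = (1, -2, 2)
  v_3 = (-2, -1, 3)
Orthogonal basis:
  u_1 = (0, -2, 1)
  u_2 = (1, 2/5, 4/5)
  u_3 = (-2, 1, 2)

Apply the Gram-Schmidt recurrence
  u_1 = v_1
  u_i = v_i − Σ_{j<i} ((v_i · u_j) / (u_j · u_j)) · u_j.

Step by step this gives:
  u_1 = (0, -2, 1)
  u_2 = (1, 2/5, 4/5)
  u_3 = (-2, 1, 2)

Orthogonality check:
  u_2 · u_1 = 0 (should be 0)
  u_3 · u_1 = 0 (should be 0)
  u_3 · u_2 = 0 (should be 0)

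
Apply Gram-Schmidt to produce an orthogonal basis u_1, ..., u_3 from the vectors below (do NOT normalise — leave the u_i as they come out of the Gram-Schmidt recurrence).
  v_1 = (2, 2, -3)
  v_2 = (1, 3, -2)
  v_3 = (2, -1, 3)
Orthogonal basis:
  u_1 = (2, 2, -3)
  u_2 = (-11/17, 23/17, 8/17)
  u_3 = (5/2, 1/2, 2)

Apply the Gram-Schmidt recurrence
  u_1 = v_1
  u_i = v_i − Σ_{j<i} ((v_i · u_j) / (u_j · u_j)) · u_j.

Step by step this gives:
  u_1 = (2, 2, -3)
  u_2 = (-11/17, 23/17, 8/17)
  u_3 = (5/2, 1/2, 2)

Orthogonality check:
  u_2 · u_1 = 0 (should be 0)
  u_3 · u_1 = 0 (should be 0)
  u_3 · u_2 = 0 (should be 0)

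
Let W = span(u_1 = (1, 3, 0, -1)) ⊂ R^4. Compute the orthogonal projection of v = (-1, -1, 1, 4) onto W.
proj_W(v) = (-8/11, -24/11, 0, 8/11)

Set up U = [u_1 | ... | u_1] ∈ R^(4×1). The projector onto W = col(U) is P = U (U^T U)^(-1) U^T.
Compute U^T U =
  [11],
and U^T v = (-8).
Solve U^T U · c = U^T v for the coefficients: c = (-8/11). The projection is proj_W(v) = U c.
Check: (v - proj_W(v)) · u_1 = 0  (should be 0).
Result: proj_W(v) = (-8/11, -24/11, 0, 8/11).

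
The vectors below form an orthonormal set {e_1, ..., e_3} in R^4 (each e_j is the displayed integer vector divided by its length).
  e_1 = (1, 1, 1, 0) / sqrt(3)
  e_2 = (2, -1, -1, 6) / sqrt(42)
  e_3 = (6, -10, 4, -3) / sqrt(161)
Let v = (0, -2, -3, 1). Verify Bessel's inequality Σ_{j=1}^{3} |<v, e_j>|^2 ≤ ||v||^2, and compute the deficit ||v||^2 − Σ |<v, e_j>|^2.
Σ |<v, e_j>|^2 = 523/46; ||v||^2 = 14; deficit = 121/46

Write each e_j = u_j / sqrt(<u_j, u_j>) where u_j is the displayed integer vector. Then <v, e_j> = <v, u_j> / sqrt(<u_j, u_j>), so |<v, e_j>|^2 = <v, u_j>^2 / <u_j, u_j>.
Coefficients: <v, e_1> = -5/sqrt(3), <v, e_2> = 11/sqrt(42), <v, e_3> = 5/sqrt(161).
Square and sum: Σ |<v, e_j>|^2 = 523/46.
Compute ||v||^2 = v·v = 14.
Deficit = 14 − 523/46 = 121/46 ≥ 0, confirming Bessel's inequality. (The deficit equals ||v − Σ <v,e_j> e_j||^2, the squared distance from v to span{e_j}.)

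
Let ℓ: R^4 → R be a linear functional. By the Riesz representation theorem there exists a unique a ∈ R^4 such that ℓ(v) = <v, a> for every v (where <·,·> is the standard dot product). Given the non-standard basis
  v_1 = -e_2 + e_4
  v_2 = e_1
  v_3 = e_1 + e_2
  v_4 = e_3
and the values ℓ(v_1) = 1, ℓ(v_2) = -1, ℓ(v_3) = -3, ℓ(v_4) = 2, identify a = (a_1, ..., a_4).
a = (-1, -2, 2, -1)

Write a = (a_1, ..., a_4) in the standard basis. For each basis vector v_i, ℓ(v_i) = <v_i, a> is a linear equation in the a_j's. Collect the n equations into a matrix system V a = ℓ, where row i of V is v_i (expressed in the standard basis). Since V is invertible (lower-triangular with 1s on the diagonal, up to permutation), solve by back-substitution:
  V =
[[0, -1, 0, 1],
 [1, 0, 0, 0],
 [1, 1, 0, 0],
 [0, 0, 1, 0]]
  V a = (1, -1, -3, 2)
Solving gives a = (-1, -2, 2, -1).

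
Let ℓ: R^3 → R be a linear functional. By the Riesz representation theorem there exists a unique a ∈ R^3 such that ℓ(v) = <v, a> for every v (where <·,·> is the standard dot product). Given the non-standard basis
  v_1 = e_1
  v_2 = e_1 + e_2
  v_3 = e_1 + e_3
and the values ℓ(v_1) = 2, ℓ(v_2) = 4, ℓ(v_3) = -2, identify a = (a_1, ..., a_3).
a = (2, 2, -4)

Write a = (a_1, ..., a_3) in the standard basis. For each basis vector v_i, ℓ(v_i) = <v_i, a> is a linear equation in the a_j's. Collect the n equations into a matrix system V a = ℓ, where row i of V is v_i (expressed in the standard basis). Since V is invertible (lower-triangular with 1s on the diagonal, up to permutation), solve by back-substitution:
  V =
[[1, 0, 0],
 [1, 1, 0],
 [1, 0, 1]]
  V a = (2, 4, -2)
Solving gives a = (2, 2, -4).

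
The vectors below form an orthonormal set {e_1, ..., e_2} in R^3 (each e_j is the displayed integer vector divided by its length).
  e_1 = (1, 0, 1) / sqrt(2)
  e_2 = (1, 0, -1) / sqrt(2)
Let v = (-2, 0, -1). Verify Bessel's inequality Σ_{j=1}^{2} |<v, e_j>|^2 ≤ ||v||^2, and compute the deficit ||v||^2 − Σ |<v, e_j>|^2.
Σ |<v, e_j>|^2 = 5; ||v||^2 = 5; deficit = 0

Write each e_j = u_j / sqrt(<u_j, u_j>) where u_j is the displayed integer vector. Then <v, e_j> = <v, u_j> / sqrt(<u_j, u_j>), so |<v, e_j>|^2 = <v, u_j>^2 / <u_j, u_j>.
Coefficients: <v, e_1> = -3/sqrt(2), <v, e_2> = -1/sqrt(2).
Square and sum: Σ |<v, e_j>|^2 = 5.
Compute ||v||^2 = v·v = 5.
Deficit = 5 − 5 = 0 ≥ 0, confirming Bessel's inequality. (The deficit equals ||v − Σ <v,e_j> e_j||^2, the squared distance from v to span{e_j}.)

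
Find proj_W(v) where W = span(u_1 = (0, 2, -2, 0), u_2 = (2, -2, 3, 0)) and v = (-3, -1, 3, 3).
proj_W(v) = (-20/9, -23/9, 13/9, 0)

Set up U = [u_1 | ... | u_2] ∈ R^(4×2). The projector onto W = col(U) is P = U (U^T U)^(-1) U^T.
Compute U^T U =
  [8, -10]
  [-10, 17],
and U^T v = (-8, 5).
Solve U^T U · c = U^T v for the coefficients: c = (-43/18, -10/9). The projection is proj_W(v) = U c.
Check: (v - proj_W(v)) · u_1 = 0  (should be 0).
Check: (v - proj_W(v)) · u_2 = 0  (should be 0).
Result: proj_W(v) = (-20/9, -23/9, 13/9, 0).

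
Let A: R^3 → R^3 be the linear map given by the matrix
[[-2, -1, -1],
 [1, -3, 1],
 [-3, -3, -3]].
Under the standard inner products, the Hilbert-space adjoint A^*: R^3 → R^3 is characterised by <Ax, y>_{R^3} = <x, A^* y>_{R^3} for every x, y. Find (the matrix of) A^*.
A^* = A^T =
[[-2, 1, -3],
 [-1, -3, -3],
 [-1, 1, -3]]

For real matrices with standard dot products, the defining identity <Ax, y> = <x, A^* y> gives (Ax)^T y = x^T (A^*) y, i.e. x^T A^T y = x^T (A^*) y. Since this holds for all x, y, we must have A^* = A^T. Therefore
A^* =
[[-2, 1, -3],
 [-1, -3, -3],
 [-1, 1, -3]].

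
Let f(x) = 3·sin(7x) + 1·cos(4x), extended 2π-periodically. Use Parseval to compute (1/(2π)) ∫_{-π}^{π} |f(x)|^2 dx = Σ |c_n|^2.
Σ |c_n|^2 = 5

Expand |f|^2 and use orthogonality of {sin(nx), cos(mx)} on [-π, π]:
  ∫_{-π}^{π} sin(nx)^2 dx = π, ∫ cos(mx)^2 dx = π, and cross terms integrate to 0.
So ∫_{-π}^{π} f(x)^2 dx = 3^2 · π + 1^2 · π = (9 + 1)π.
Divide by 2π: (9 + 1)/2 = 5.
By Parseval, this equals Σ |c_n|^2.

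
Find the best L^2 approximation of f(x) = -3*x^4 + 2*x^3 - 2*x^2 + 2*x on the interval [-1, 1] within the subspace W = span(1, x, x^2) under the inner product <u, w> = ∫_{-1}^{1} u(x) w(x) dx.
g(x) = -32*x^2/7 + 16*x/5 + 9/35

The best approximation g ∈ W is the orthogonal projection of f onto W. Writing g = a_0 + a_1 x + a_2 x^2, the coefficients solve the normal equations G · a = b where
  G_{ij} = <φ_i, φ_j> and b_i = <f, φ_i>, with φ_0 = 1, φ_1 = x, φ_2 = x^2.
G =
  [2, 0, 2/3]
  [0, 2/3, 0]
  [2/3, 0, 2/5],
b = (-38/15, 32/15, -58/35).
Solving gives a_0 = 9/35, a_1 = 16/5, a_2 = -32/7, so
  g(x) = -32*x^2/7 + 16*x/5 + 9/35.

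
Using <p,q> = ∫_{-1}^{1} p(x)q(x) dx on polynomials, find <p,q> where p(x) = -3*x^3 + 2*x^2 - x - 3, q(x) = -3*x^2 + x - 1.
<p,q> = 32/5

Expand the product: p(x)·q(x) = 9*x^5 - 9*x^4 + 8*x^3 + 6*x^2 - 2*x + 3.
∫_{-1}^{1} of each monomial x^k gives [2/(k+1) if k even, 0 if k odd]. Integrating term-by-term (or equivalently evaluating the antiderivative F(x) = 3*x^6/2 - 9*x^5/5 + 2*x^4 + 2*x^3 - x^2 + 3*x at the endpoints):
  F(1) − F(−1) = 57/10 − (-7/10) = 32/5.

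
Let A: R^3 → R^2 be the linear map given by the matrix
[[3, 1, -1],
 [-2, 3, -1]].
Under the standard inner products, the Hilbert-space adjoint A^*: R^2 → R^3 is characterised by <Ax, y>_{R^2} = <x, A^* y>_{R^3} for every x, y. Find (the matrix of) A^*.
A^* = A^T =
[[3, -2],
 [1, 3],
 [-1, -1]]

For real matrices with standard dot products, the defining identity <Ax, y> = <x, A^* y> gives (Ax)^T y = x^T (A^*) y, i.e. x^T A^T y = x^T (A^*) y. Since this holds for all x, y, we must have A^* = A^T. Therefore
A^* =
[[3, -2],
 [1, 3],
 [-1, -1]].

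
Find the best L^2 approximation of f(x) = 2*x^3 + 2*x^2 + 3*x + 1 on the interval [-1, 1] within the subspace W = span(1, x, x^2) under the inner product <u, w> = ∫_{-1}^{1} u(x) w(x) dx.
g(x) = 2*x^2 + 21*x/5 + 1

The best approximation g ∈ W is the orthogonal projection of f onto W. Writing g = a_0 + a_1 x + a_2 x^2, the coefficients solve the normal equations G · a = b where
  G_{ij} = <φ_i, φ_j> and b_i = <f, φ_i>, with φ_0 = 1, φ_1 = x, φ_2 = x^2.
G =
  [2, 0, 2/3]
  [0, 2/3, 0]
  [2/3, 0, 2/5],
b = (10/3, 14/5, 22/15).
Solving gives a_0 = 1, a_1 = 21/5, a_2 = 2, so
  g(x) = 2*x^2 + 21*x/5 + 1.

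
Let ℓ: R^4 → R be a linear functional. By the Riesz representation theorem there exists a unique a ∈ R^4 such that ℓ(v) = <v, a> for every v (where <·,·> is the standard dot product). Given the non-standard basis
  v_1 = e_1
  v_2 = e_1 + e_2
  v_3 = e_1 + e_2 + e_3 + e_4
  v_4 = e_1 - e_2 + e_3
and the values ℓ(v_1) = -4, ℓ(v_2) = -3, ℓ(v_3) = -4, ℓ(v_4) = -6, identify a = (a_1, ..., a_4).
a = (-4, 1, -1, 0)

Write a = (a_1, ..., a_4) in the standard basis. For each basis vector v_i, ℓ(v_i) = <v_i, a> is a linear equation in the a_j's. Collect the n equations into a matrix system V a = ℓ, where row i of V is v_i (expressed in the standard basis). Since V is invertible (lower-triangular with 1s on the diagonal, up to permutation), solve by back-substitution:
  V =
[[1, 0, 0, 0],
 [1, 1, 0, 0],
 [1, 1, 1, 1],
 [1, -1, 1, 0]]
  V a = (-4, -3, -4, -6)
Solving gives a = (-4, 1, -1, 0).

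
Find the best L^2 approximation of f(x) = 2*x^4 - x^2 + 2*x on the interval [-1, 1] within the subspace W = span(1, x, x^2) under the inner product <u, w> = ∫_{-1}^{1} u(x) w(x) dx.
g(x) = 5*x^2/7 + 2*x - 6/35

The best approximation g ∈ W is the orthogonal projection of f onto W. Writing g = a_0 + a_1 x + a_2 x^2, the coefficients solve the normal equations G · a = b where
  G_{ij} = <φ_i, φ_j> and b_i = <f, φ_i>, with φ_0 = 1, φ_1 = x, φ_2 = x^2.
G =
  [2, 0, 2/3]
  [0, 2/3, 0]
  [2/3, 0, 2/5],
b = (2/15, 4/3, 6/35).
Solving gives a_0 = -6/35, a_1 = 2, a_2 = 5/7, so
  g(x) = 5*x^2/7 + 2*x - 6/35.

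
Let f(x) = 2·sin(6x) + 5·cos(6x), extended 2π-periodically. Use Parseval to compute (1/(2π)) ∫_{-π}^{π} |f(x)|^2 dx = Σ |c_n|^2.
Σ |c_n|^2 = 29/2

Expand |f|^2 and use orthogonality of {sin(nx), cos(mx)} on [-π, π]:
  ∫_{-π}^{π} sin(nx)^2 dx = π, ∫ cos(mx)^2 dx = π, and cross terms integrate to 0.
So ∫_{-π}^{π} f(x)^2 dx = 2^2 · π + 5^2 · π = (4 + 25)π.
Divide by 2π: (4 + 25)/2 = 29/2.
By Parseval, this equals Σ |c_n|^2.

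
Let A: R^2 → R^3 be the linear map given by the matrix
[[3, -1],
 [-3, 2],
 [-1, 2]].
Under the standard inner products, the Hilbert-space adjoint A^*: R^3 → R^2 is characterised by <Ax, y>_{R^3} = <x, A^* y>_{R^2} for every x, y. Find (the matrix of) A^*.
A^* = A^T =
[[3, -3, -1],
 [-1, 2, 2]]

For real matrices with standard dot products, the defining identity <Ax, y> = <x, A^* y> gives (Ax)^T y = x^T (A^*) y, i.e. x^T A^T y = x^T (A^*) y. Since this holds for all x, y, we must have A^* = A^T. Therefore
A^* =
[[3, -3, -1],
 [-1, 2, 2]].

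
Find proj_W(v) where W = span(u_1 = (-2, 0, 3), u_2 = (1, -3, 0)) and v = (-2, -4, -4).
proj_W(v) = (13/7, -19/7, -10/7)

Set up U = [u_1 | ... | u_2] ∈ R^(3×2). The projector onto W = col(U) is P = U (U^T U)^(-1) U^T.
Compute U^T U =
  [13, -2]
  [-2, 10],
and U^T v = (-8, 10).
Solve U^T U · c = U^T v for the coefficients: c = (-10/21, 19/21). The projection is proj_W(v) = U c.
Check: (v - proj_W(v)) · u_1 = 0  (should be 0).
Check: (v - proj_W(v)) · u_2 = 0  (should be 0).
Result: proj_W(v) = (13/7, -19/7, -10/7).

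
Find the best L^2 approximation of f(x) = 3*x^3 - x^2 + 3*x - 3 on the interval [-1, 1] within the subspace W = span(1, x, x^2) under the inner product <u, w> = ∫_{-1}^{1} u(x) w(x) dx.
g(x) = -x^2 + 24*x/5 - 3

The best approximation g ∈ W is the orthogonal projection of f onto W. Writing g = a_0 + a_1 x + a_2 x^2, the coefficients solve the normal equations G · a = b where
  G_{ij} = <φ_i, φ_j> and b_i = <f, φ_i>, with φ_0 = 1, φ_1 = x, φ_2 = x^2.
G =
  [2, 0, 2/3]
  [0, 2/3, 0]
  [2/3, 0, 2/5],
b = (-20/3, 16/5, -12/5).
Solving gives a_0 = -3, a_1 = 24/5, a_2 = -1, so
  g(x) = -x^2 + 24*x/5 - 3.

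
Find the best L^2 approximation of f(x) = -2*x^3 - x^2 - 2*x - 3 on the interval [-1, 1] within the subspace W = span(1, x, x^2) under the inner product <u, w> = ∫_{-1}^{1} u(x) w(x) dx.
g(x) = -x^2 - 16*x/5 - 3

The best approximation g ∈ W is the orthogonal projection of f onto W. Writing g = a_0 + a_1 x + a_2 x^2, the coefficients solve the normal equations G · a = b where
  G_{ij} = <φ_i, φ_j> and b_i = <f, φ_i>, with φ_0 = 1, φ_1 = x, φ_2 = x^2.
G =
  [2, 0, 2/3]
  [0, 2/3, 0]
  [2/3, 0, 2/5],
b = (-20/3, -32/15, -12/5).
Solving gives a_0 = -3, a_1 = -16/5, a_2 = -1, so
  g(x) = -x^2 - 16*x/5 - 3.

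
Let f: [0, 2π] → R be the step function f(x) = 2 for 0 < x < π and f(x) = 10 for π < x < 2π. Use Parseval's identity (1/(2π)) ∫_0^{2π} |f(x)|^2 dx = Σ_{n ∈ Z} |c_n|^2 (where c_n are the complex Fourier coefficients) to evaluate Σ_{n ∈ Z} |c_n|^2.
Σ |c_n|^2 = 52

Parseval equates the L^2 energy of f (normalised by 1/(2π)) with the ℓ^2 sum of its Fourier coefficients: (1/(2π)) ∫_0^{2π} |f|^2 = Σ |c_n|^2.
Compute the left side: (1/(2π)) [∫_0^π 2^2 dx + ∫_π^{2π} 10^2 dx] = (1/(2π)) · (4π + 100π) = (4 + 100)/2 = 52.
So Σ_{n ∈ Z} |c_n|^2 = 52.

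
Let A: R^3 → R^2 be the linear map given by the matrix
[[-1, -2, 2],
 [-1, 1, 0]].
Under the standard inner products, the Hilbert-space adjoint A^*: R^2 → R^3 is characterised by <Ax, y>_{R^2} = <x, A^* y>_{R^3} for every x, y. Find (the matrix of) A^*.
A^* = A^T =
[[-1, -1],
 [-2, 1],
 [2, 0]]

For real matrices with standard dot products, the defining identity <Ax, y> = <x, A^* y> gives (Ax)^T y = x^T (A^*) y, i.e. x^T A^T y = x^T (A^*) y. Since this holds for all x, y, we must have A^* = A^T. Therefore
A^* =
[[-1, -1],
 [-2, 1],
 [2, 0]].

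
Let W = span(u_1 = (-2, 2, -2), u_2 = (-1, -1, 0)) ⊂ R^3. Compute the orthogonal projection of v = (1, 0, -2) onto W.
proj_W(v) = (1/6, 5/6, -1/3)

Set up U = [u_1 | ... | u_2] ∈ R^(3×2). The projector onto W = col(U) is P = U (U^T U)^(-1) U^T.
Compute U^T U =
  [12, 0]
  [0, 2],
and U^T v = (2, -1).
Solve U^T U · c = U^T v for the coefficients: c = (1/6, -1/2). The projection is proj_W(v) = U c.
Check: (v - proj_W(v)) · u_1 = 0  (should be 0).
Check: (v - proj_W(v)) · u_2 = 0  (should be 0).
Result: proj_W(v) = (1/6, 5/6, -1/3).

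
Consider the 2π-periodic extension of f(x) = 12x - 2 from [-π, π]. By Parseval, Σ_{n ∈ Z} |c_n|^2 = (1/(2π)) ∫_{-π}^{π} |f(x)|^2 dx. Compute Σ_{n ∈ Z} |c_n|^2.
Σ |c_n|^2 = 48π^2 + 4

Expand and integrate term by term over [-π, π]:
  ∫ (12x)^2 dx = 144·(2π^3/3); ∫ 2·12·(-2)·x dx = 0 (odd integrand); ∫ (-2)^2 dx = 4·2π.
So (1/(2π)) ∫_{-π}^{π} (12x - 2)^2 dx = 144π^2/3 + 4 = 48π^2 + 4.
Parseval ⇒ Σ |c_n|^2 = 48π^2 + 4.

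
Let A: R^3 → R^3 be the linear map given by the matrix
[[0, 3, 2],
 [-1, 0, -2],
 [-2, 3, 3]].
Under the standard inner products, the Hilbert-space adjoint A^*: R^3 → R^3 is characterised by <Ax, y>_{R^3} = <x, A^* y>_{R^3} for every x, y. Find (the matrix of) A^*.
A^* = A^T =
[[0, -1, -2],
 [3, 0, 3],
 [2, -2, 3]]

For real matrices with standard dot products, the defining identity <Ax, y> = <x, A^* y> gives (Ax)^T y = x^T (A^*) y, i.e. x^T A^T y = x^T (A^*) y. Since this holds for all x, y, we must have A^* = A^T. Therefore
A^* =
[[0, -1, -2],
 [3, 0, 3],
 [2, -2, 3]].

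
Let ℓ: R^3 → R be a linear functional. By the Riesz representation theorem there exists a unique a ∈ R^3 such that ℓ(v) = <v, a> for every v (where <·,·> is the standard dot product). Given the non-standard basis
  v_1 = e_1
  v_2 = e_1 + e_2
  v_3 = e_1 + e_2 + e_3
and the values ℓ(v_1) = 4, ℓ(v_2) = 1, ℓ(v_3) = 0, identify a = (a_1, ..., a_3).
a = (4, -3, -1)

Write a = (a_1, ..., a_3) in the standard basis. For each basis vector v_i, ℓ(v_i) = <v_i, a> is a linear equation in the a_j's. Collect the n equations into a matrix system V a = ℓ, where row i of V is v_i (expressed in the standard basis). Since V is invertible (lower-triangular with 1s on the diagonal, up to permutation), solve by back-substitution:
  V =
[[1, 0, 0],
 [1, 1, 0],
 [1, 1, 1]]
  V a = (4, 1, 0)
Solving gives a = (4, -3, -1).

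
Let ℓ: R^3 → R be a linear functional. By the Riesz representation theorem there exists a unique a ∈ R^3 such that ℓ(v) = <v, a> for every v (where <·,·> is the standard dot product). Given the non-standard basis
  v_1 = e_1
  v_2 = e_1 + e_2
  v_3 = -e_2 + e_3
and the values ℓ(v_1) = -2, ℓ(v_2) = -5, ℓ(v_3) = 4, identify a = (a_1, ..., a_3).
a = (-2, -3, 1)

Write a = (a_1, ..., a_3) in the standard basis. For each basis vector v_i, ℓ(v_i) = <v_i, a> is a linear equation in the a_j's. Collect the n equations into a matrix system V a = ℓ, where row i of V is v_i (expressed in the standard basis). Since V is invertible (lower-triangular with 1s on the diagonal, up to permutation), solve by back-substitution:
  V =
[[1, 0, 0],
 [1, 1, 0],
 [0, -1, 1]]
  V a = (-2, -5, 4)
Solving gives a = (-2, -3, 1).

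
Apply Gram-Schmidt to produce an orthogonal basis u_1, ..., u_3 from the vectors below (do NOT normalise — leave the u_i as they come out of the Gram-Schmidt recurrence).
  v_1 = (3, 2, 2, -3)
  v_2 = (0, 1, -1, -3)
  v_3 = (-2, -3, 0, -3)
Orthogonal basis:
  u_1 = (3, 2, 2, -3)
  u_2 = (-27/26, 4/13, -22/13, -51/26)
  u_3 = (-149/205, -624/205, 357/205, -327/205)

Apply the Gram-Schmidt recurrence
  u_1 = v_1
  u_i = v_i − Σ_{j<i} ((v_i · u_j) / (u_j · u_j)) · u_j.

Step by step this gives:
  u_1 = (3, 2, 2, -3)
  u_2 = (-27/26, 4/13, -22/13, -51/26)
  u_3 = (-149/205, -624/205, 357/205, -327/205)

Orthogonality check:
  u_2 · u_1 = 0 (should be 0)
  u_3 · u_1 = 0 (should be 0)
  u_3 · u_2 = 0 (should be 0)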